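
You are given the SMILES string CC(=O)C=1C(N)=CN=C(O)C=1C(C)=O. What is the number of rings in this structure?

In SMILES, each pair of matching ring-closure digits denotes one ring-closing bond; the number of such bonds equals the number of independent rings.
Ring-closure bonds here: 1.

1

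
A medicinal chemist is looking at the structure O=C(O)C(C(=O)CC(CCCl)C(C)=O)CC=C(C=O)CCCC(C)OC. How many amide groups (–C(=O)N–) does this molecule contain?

0

Scan the SMILES for the amide motif — none present.
Groups that are present: 1 aldehyde, 1 alkene, 1 carboxylic acid, 1 ether, 2 ketone.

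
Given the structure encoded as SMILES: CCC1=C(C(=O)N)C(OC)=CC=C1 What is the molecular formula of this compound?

C10H13NO2

Walk through each heavy atom and fill implicit hydrogens from standard valence (C 4, N 3, O 2, S 2, halogen 1):
  atom 1: C, bond orders sum to 1 (valence 4) → 3 H
  atom 2: C, bond orders sum to 2 (valence 4) → 2 H
  atom 3: C, bond orders sum to 4 (valence 4) → 0 H
  atom 4: C, bond orders sum to 4 (valence 4) → 0 H
  atom 5: C, bond orders sum to 4 (valence 4) → 0 H
  atom 6: O, bond orders sum to 2 (valence 2) → 0 H
  atom 7: N, bond orders sum to 1 (valence 3) → 2 H
  atom 8: C, bond orders sum to 4 (valence 4) → 0 H
  atom 9: O, bond orders sum to 2 (valence 2) → 0 H
  atom 10: C, bond orders sum to 1 (valence 4) → 3 H
  atom 11: C, bond orders sum to 3 (valence 4) → 1 H
  atom 12: C, bond orders sum to 3 (valence 4) → 1 H
  atom 13: C, bond orders sum to 3 (valence 4) → 1 H
Totals → C:10, H:13, N:1, O:2.
In Hill order: C10H13NO2.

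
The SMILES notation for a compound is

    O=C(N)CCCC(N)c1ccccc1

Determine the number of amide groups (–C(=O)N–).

The amide motif appears at heavy-atom position 2 in the SMILES.
Other groups present: 1 primary amine.
Amide count: 1.

1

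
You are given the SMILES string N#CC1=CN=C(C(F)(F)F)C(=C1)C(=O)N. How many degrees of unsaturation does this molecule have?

Molecular formula: C8H4F3N3O.
DoU = (2C + 2 + N − H − X) / 2, where X is the halogen count and O/S are ignored.
    = (2·8 + 2 + 3 − 4 − 3) / 2 = 14 / 2 = 7.

7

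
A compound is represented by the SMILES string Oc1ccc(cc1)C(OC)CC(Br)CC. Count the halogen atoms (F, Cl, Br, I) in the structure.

1

Halogen atoms appear at heavy-atom position 13 (1×Br).
Other groups present: 1 ether, 1 hydroxyl.
Halogen count: 1.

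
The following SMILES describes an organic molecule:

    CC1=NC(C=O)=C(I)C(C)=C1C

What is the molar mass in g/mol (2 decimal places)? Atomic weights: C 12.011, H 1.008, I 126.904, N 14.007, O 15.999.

First, the molecular formula is C9H10INO (counting implicit H from valence).
  C: 9 × 12.011 = 108.099
  H: 10 × 1.008 = 10.080
  I: 1 × 126.904 = 126.904
  N: 1 × 14.007 = 14.007
  O: 1 × 15.999 = 15.999
Sum: 9×12.011 + 10×1.008 + 1×126.904 + 1×14.007 + 1×15.999 = 275.089 → 275.09 g/mol.

275.09 g/mol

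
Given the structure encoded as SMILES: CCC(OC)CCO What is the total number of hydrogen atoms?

14

Walk through each heavy atom and fill implicit hydrogens from standard valence (C 4, N 3, O 2, S 2, halogen 1):
  atom 1: C, bond orders sum to 1 (valence 4) → 3 H
  atom 2: C, bond orders sum to 2 (valence 4) → 2 H
  atom 3: C, bond orders sum to 3 (valence 4) → 1 H
  atom 4: O, bond orders sum to 2 (valence 2) → 0 H
  atom 5: C, bond orders sum to 1 (valence 4) → 3 H
  atom 6: C, bond orders sum to 2 (valence 4) → 2 H
  atom 7: C, bond orders sum to 2 (valence 4) → 2 H
  atom 8: O, bond orders sum to 1 (valence 2) → 1 H
Total hydrogens: 14.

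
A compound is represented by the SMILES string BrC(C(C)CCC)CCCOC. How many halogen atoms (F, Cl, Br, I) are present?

Halogen atoms appear at heavy-atom position 1 (1×Br).
Other groups present: 1 ether.
Halogen count: 1.

1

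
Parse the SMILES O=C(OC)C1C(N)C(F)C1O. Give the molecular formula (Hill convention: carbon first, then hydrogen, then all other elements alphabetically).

Walk through each heavy atom and fill implicit hydrogens from standard valence (C 4, N 3, O 2, S 2, halogen 1):
  atom 1: O, bond orders sum to 2 (valence 2) → 0 H
  atom 2: C, bond orders sum to 4 (valence 4) → 0 H
  atom 3: O, bond orders sum to 2 (valence 2) → 0 H
  atom 4: C, bond orders sum to 1 (valence 4) → 3 H
  atom 5: C, bond orders sum to 3 (valence 4) → 1 H
  atom 6: C, bond orders sum to 3 (valence 4) → 1 H
  atom 7: N, bond orders sum to 1 (valence 3) → 2 H
  atom 8: C, bond orders sum to 3 (valence 4) → 1 H
  atom 9: F (halogen, monovalent) → 0 H
  atom 10: C, bond orders sum to 3 (valence 4) → 1 H
  atom 11: O, bond orders sum to 1 (valence 2) → 1 H
Totals → C:6, H:10, F:1, N:1, O:3.

C6H10FNO3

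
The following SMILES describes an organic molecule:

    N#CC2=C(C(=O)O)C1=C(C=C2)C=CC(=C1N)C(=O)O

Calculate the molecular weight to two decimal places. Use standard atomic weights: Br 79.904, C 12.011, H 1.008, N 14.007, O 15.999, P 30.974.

256.22 g/mol

First, the molecular formula is C13H8N2O4 (counting implicit H from valence).
  C: 13 × 12.011 = 156.143
  H: 8 × 1.008 = 8.064
  N: 2 × 14.007 = 28.014
  O: 4 × 15.999 = 63.996
Sum: 13×12.011 + 8×1.008 + 2×14.007 + 4×15.999 = 256.217 → 256.22 g/mol.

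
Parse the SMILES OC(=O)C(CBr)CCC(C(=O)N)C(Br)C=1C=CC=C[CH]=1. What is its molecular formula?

Walk through each heavy atom and fill implicit hydrogens from standard valence (C 4, N 3, O 2, S 2, halogen 1):
  atom 1: O, bond orders sum to 1 (valence 2) → 1 H
  atom 2: C, bond orders sum to 4 (valence 4) → 0 H
  atom 3: O, bond orders sum to 2 (valence 2) → 0 H
  atom 4: C, bond orders sum to 3 (valence 4) → 1 H
  atom 5: C, bond orders sum to 2 (valence 4) → 2 H
  atom 6: Br (halogen, monovalent) → 0 H
  atom 7: C, bond orders sum to 2 (valence 4) → 2 H
  atom 8: C, bond orders sum to 2 (valence 4) → 2 H
  atom 9: C, bond orders sum to 3 (valence 4) → 1 H
  atom 10: C, bond orders sum to 4 (valence 4) → 0 H
  atom 11: O, bond orders sum to 2 (valence 2) → 0 H
  atom 12: N, bond orders sum to 1 (valence 3) → 2 H
  atom 13: C, bond orders sum to 3 (valence 4) → 1 H
  atom 14: Br (halogen, monovalent) → 0 H
  atom 15: C, bond orders sum to 4 (valence 4) → 0 H
  atom 16: C, bond orders sum to 3 (valence 4) → 1 H
  atom 17: C, bond orders sum to 3 (valence 4) → 1 H
  atom 18: C, bond orders sum to 3 (valence 4) → 1 H
  atom 19: C, bond orders sum to 3 (valence 4) → 1 H
  atom 20: C with explicit H count 1
Totals → C:14, H:17, Br:2, N:1, O:3.
In Hill order: C14H17Br2NO3.

C14H17Br2NO3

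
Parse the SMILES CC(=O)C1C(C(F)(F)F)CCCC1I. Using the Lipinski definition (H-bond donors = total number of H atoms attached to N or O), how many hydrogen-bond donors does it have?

Donors: find every N or O and count the H atoms it carries.
  atom 3 (O): bond orders sum to 2 → 0 H
Lipinski HBD = 0.

0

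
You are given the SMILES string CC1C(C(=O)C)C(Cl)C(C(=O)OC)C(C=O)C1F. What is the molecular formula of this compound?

C12H16ClFO4

Walk through each heavy atom and fill implicit hydrogens from standard valence (C 4, N 3, O 2, S 2, halogen 1):
  atom 1: C, bond orders sum to 1 (valence 4) → 3 H
  atom 2: C, bond orders sum to 3 (valence 4) → 1 H
  atom 3: C, bond orders sum to 3 (valence 4) → 1 H
  atom 4: C, bond orders sum to 4 (valence 4) → 0 H
  atom 5: O, bond orders sum to 2 (valence 2) → 0 H
  atom 6: C, bond orders sum to 1 (valence 4) → 3 H
  atom 7: C, bond orders sum to 3 (valence 4) → 1 H
  atom 8: Cl (halogen, monovalent) → 0 H
  atom 9: C, bond orders sum to 3 (valence 4) → 1 H
  atom 10: C, bond orders sum to 4 (valence 4) → 0 H
  atom 11: O, bond orders sum to 2 (valence 2) → 0 H
  atom 12: O, bond orders sum to 2 (valence 2) → 0 H
  atom 13: C, bond orders sum to 1 (valence 4) → 3 H
  atom 14: C, bond orders sum to 3 (valence 4) → 1 H
  atom 15: C, bond orders sum to 3 (valence 4) → 1 H
  atom 16: O, bond orders sum to 2 (valence 2) → 0 H
  atom 17: C, bond orders sum to 3 (valence 4) → 1 H
  atom 18: F (halogen, monovalent) → 0 H
Totals → C:12, H:16, Cl:1, F:1, O:4.
In Hill order: C12H16ClFO4.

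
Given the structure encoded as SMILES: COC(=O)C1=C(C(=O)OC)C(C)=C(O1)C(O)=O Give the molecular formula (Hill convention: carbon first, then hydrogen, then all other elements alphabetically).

C10H10O7

Walk through each heavy atom and fill implicit hydrogens from standard valence (C 4, N 3, O 2, S 2, halogen 1):
  atom 1: C, bond orders sum to 1 (valence 4) → 3 H
  atom 2: O, bond orders sum to 2 (valence 2) → 0 H
  atom 3: C, bond orders sum to 4 (valence 4) → 0 H
  atom 4: O, bond orders sum to 2 (valence 2) → 0 H
  atom 5: C, bond orders sum to 4 (valence 4) → 0 H
  atom 6: C, bond orders sum to 4 (valence 4) → 0 H
  atom 7: C, bond orders sum to 4 (valence 4) → 0 H
  atom 8: O, bond orders sum to 2 (valence 2) → 0 H
  atom 9: O, bond orders sum to 2 (valence 2) → 0 H
  atom 10: C, bond orders sum to 1 (valence 4) → 3 H
  atom 11: C, bond orders sum to 4 (valence 4) → 0 H
  atom 12: C, bond orders sum to 1 (valence 4) → 3 H
  atom 13: C, bond orders sum to 4 (valence 4) → 0 H
  atom 14: O, bond orders sum to 2 (valence 2) → 0 H
  atom 15: C, bond orders sum to 4 (valence 4) → 0 H
  atom 16: O, bond orders sum to 1 (valence 2) → 1 H
  atom 17: O, bond orders sum to 2 (valence 2) → 0 H
Totals → C:10, H:10, O:7.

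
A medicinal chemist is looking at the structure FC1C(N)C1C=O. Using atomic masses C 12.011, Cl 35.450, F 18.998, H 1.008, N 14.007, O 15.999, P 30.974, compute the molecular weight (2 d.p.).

First, the molecular formula is C4H6FNO (counting implicit H from valence).
  C: 4 × 12.011 = 48.044
  F: 1 × 18.998 = 18.998
  H: 6 × 1.008 = 6.048
  N: 1 × 14.007 = 14.007
  O: 1 × 15.999 = 15.999
Sum: 4×12.011 + 1×18.998 + 6×1.008 + 1×14.007 + 1×15.999 = 103.096 → 103.10 g/mol.

103.10 g/mol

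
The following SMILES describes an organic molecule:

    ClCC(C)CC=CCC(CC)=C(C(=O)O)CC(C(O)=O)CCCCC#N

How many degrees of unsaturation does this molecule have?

6

Degree of unsaturation = (number of rings) + (number of π bonds).
Ring closures in the SMILES: 0.
π bonds: 4 double bonds (each 1 DoU), 1 triple bond (each 2 DoU) → 6 DoU from unsaturation.
Total DoU = 0 + 6 = 6.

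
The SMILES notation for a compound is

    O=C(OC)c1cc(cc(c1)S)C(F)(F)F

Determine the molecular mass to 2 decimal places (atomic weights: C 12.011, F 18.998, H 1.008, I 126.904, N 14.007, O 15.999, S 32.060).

First, the molecular formula is C9H7F3O2S (counting implicit H from valence).
  C: 9 × 12.011 = 108.099
  F: 3 × 18.998 = 56.994
  H: 7 × 1.008 = 7.056
  O: 2 × 15.999 = 31.998
  S: 1 × 32.060 = 32.060
Sum: 9×12.011 + 3×18.998 + 7×1.008 + 2×15.999 + 1×32.060 = 236.207 → 236.21 g/mol.

236.21 g/mol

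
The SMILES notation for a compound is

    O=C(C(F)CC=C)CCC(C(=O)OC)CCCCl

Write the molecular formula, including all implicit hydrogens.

C13H20ClFO3

Walk through each heavy atom and fill implicit hydrogens from standard valence (C 4, N 3, O 2, S 2, halogen 1):
  atom 1: O, bond orders sum to 2 (valence 2) → 0 H
  atom 2: C, bond orders sum to 4 (valence 4) → 0 H
  atom 3: C, bond orders sum to 3 (valence 4) → 1 H
  atom 4: F (halogen, monovalent) → 0 H
  atom 5: C, bond orders sum to 2 (valence 4) → 2 H
  atom 6: C, bond orders sum to 3 (valence 4) → 1 H
  atom 7: C, bond orders sum to 2 (valence 4) → 2 H
  atom 8: C, bond orders sum to 2 (valence 4) → 2 H
  atom 9: C, bond orders sum to 2 (valence 4) → 2 H
  atom 10: C, bond orders sum to 3 (valence 4) → 1 H
  atom 11: C, bond orders sum to 4 (valence 4) → 0 H
  atom 12: O, bond orders sum to 2 (valence 2) → 0 H
  atom 13: O, bond orders sum to 2 (valence 2) → 0 H
  atom 14: C, bond orders sum to 1 (valence 4) → 3 H
  atom 15: C, bond orders sum to 2 (valence 4) → 2 H
  atom 16: C, bond orders sum to 2 (valence 4) → 2 H
  atom 17: C, bond orders sum to 2 (valence 4) → 2 H
  atom 18: Cl (halogen, monovalent) → 0 H
Totals → C:13, H:20, Cl:1, F:1, O:3.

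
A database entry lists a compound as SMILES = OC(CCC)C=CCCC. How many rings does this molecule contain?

0

In SMILES, each pair of matching ring-closure digits denotes one ring-closing bond; the number of such bonds equals the number of independent rings.
Ring-closure bonds here: 0.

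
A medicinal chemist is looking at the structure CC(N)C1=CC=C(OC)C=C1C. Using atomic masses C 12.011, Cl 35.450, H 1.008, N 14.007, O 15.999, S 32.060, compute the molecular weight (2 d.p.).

165.24 g/mol

First, the molecular formula is C10H15NO (counting implicit H from valence).
  C: 10 × 12.011 = 120.110
  H: 15 × 1.008 = 15.120
  N: 1 × 14.007 = 14.007
  O: 1 × 15.999 = 15.999
Sum: 10×12.011 + 15×1.008 + 1×14.007 + 1×15.999 = 165.236 → 165.24 g/mol.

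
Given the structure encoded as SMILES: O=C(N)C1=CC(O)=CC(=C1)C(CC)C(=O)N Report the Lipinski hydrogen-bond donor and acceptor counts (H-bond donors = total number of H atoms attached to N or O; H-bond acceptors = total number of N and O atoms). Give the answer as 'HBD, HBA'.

5, 5

Donors: find every N or O and count the H atoms it carries.
  atom 1 (O): bond orders sum to 2 → 0 H
  atom 3 (N): bond orders sum to 1 → 2 H
  atom 7 (O): bond orders sum to 1 → 1 H
  atom 15 (O): bond orders sum to 2 → 0 H
  atom 16 (N): bond orders sum to 1 → 2 H
Lipinski HBD = 5.
Acceptors: N atoms = 2, O atoms = 3 → HBA = 5.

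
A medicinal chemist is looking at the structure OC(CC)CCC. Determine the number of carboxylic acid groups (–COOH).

Scan the SMILES for the carboxylic acid motif — none present.
Groups that are present: 1 hydroxyl.

0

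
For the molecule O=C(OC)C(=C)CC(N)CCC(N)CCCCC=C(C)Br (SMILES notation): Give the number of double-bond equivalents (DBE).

Degree of unsaturation = (number of rings) + (number of π bonds).
Ring closures in the SMILES: 0.
π bonds: 3 double bonds (each 1 DoU) → 3 DoU from unsaturation.
Total DoU = 0 + 3 = 3.

3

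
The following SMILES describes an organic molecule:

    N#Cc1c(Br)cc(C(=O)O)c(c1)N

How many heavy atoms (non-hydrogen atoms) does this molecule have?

Every atom symbol written in the SMILES (organic subset) is one heavy atom; implicit H are not written.
Heavy atoms by element → Br:1, C:8, N:2, O:2.
Total: 13.

13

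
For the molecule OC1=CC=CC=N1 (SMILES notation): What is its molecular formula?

Walk through each heavy atom and fill implicit hydrogens from standard valence (C 4, N 3, O 2, S 2, halogen 1):
  atom 1: O, bond orders sum to 1 (valence 2) → 1 H
  atom 2: C, bond orders sum to 4 (valence 4) → 0 H
  atom 3: C, bond orders sum to 3 (valence 4) → 1 H
  atom 4: C, bond orders sum to 3 (valence 4) → 1 H
  atom 5: C, bond orders sum to 3 (valence 4) → 1 H
  atom 6: C, bond orders sum to 3 (valence 4) → 1 H
  atom 7: N, bond orders sum to 3 (valence 3) → 0 H
Totals → C:5, H:5, N:1, O:1.
In Hill order: C5H5NO.

C5H5NO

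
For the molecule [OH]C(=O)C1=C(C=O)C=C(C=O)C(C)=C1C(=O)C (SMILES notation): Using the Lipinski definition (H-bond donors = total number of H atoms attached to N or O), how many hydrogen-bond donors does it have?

Donors: find every N or O and count the H atoms it carries.
  atom 1 (O): bond orders sum to 1 → 1 H
  atom 3 (O): bond orders sum to 2 → 0 H
  atom 7 (O): bond orders sum to 2 → 0 H
  atom 11 (O): bond orders sum to 2 → 0 H
  atom 16 (O): bond orders sum to 2 → 0 H
Lipinski HBD = 1.

1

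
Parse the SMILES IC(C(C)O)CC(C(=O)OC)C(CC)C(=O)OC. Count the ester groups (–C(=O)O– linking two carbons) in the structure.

2

The ester motif appears at heavy-atom positions 8, 15 in the SMILES.
Other groups present: 1 hydroxyl.
Ester count: 2.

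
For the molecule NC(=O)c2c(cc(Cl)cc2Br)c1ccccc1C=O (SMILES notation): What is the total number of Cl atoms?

Scan the SMILES for Cl atoms (remember two-letter symbols like Cl and Br are single atoms).
Chlorine count: 1.

1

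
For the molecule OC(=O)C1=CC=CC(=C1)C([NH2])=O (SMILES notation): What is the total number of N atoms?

1

Scan the SMILES for N atoms (remember two-letter symbols like Cl and Br are single atoms).
Nitrogen count: 1.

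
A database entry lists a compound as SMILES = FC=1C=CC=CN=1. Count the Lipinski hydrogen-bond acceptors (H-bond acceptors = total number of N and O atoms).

N atoms: 1; O atoms: 0.
Lipinski HBA = 1 + 0 = 1.

1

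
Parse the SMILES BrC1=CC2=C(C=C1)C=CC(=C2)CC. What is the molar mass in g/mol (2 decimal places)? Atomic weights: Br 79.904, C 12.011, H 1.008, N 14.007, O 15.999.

235.12 g/mol

First, the molecular formula is C12H11Br (counting implicit H from valence).
  Br: 1 × 79.904 = 79.904
  C: 12 × 12.011 = 144.132
  H: 11 × 1.008 = 11.088
Sum: 1×79.904 + 12×12.011 + 11×1.008 = 235.124 → 235.12 g/mol.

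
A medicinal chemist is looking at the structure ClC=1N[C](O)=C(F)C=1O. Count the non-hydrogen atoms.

Every atom symbol written in the SMILES (organic subset) is one heavy atom; implicit H are not written.
Heavy atoms by element → C:4, Cl:1, F:1, N:1, O:2.
Total: 9.

9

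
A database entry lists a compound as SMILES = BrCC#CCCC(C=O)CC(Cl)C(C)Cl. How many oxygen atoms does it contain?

1

Scan the SMILES for O atoms (remember two-letter symbols like Cl and Br are single atoms).
Oxygen count: 1.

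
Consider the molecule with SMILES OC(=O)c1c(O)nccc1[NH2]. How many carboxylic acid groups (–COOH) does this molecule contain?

1

The carboxylic acid motif appears at heavy-atom position 2 in the SMILES.
Other groups present: 1 hydroxyl, 1 primary amine.
Carboxylic acid count: 1.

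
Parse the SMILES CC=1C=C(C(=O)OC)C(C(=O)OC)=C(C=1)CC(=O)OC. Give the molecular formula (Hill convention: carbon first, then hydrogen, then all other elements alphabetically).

Walk through each heavy atom and fill implicit hydrogens from standard valence (C 4, N 3, O 2, S 2, halogen 1):
  atom 1: C, bond orders sum to 1 (valence 4) → 3 H
  atom 2: C, bond orders sum to 4 (valence 4) → 0 H
  atom 3: C, bond orders sum to 3 (valence 4) → 1 H
  atom 4: C, bond orders sum to 4 (valence 4) → 0 H
  atom 5: C, bond orders sum to 4 (valence 4) → 0 H
  atom 6: O, bond orders sum to 2 (valence 2) → 0 H
  atom 7: O, bond orders sum to 2 (valence 2) → 0 H
  atom 8: C, bond orders sum to 1 (valence 4) → 3 H
  atom 9: C, bond orders sum to 4 (valence 4) → 0 H
  atom 10: C, bond orders sum to 4 (valence 4) → 0 H
  atom 11: O, bond orders sum to 2 (valence 2) → 0 H
  atom 12: O, bond orders sum to 2 (valence 2) → 0 H
  atom 13: C, bond orders sum to 1 (valence 4) → 3 H
  atom 14: C, bond orders sum to 4 (valence 4) → 0 H
  atom 15: C, bond orders sum to 3 (valence 4) → 1 H
  atom 16: C, bond orders sum to 2 (valence 4) → 2 H
  atom 17: C, bond orders sum to 4 (valence 4) → 0 H
  atom 18: O, bond orders sum to 2 (valence 2) → 0 H
  atom 19: O, bond orders sum to 2 (valence 2) → 0 H
  atom 20: C, bond orders sum to 1 (valence 4) → 3 H
Totals → C:14, H:16, O:6.

C14H16O6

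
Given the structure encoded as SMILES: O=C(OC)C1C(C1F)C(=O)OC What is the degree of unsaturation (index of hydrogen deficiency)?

3

Degree of unsaturation = (number of rings) + (number of π bonds).
Ring closures in the SMILES: 1.
π bonds: 2 double bonds (each 1 DoU) → 2 DoU from unsaturation.
Total DoU = 1 + 2 = 3.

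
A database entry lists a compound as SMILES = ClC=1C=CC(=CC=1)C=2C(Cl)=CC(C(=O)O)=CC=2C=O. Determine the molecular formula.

Walk through each heavy atom and fill implicit hydrogens from standard valence (C 4, N 3, O 2, S 2, halogen 1):
  atom 1: Cl (halogen, monovalent) → 0 H
  atom 2: C, bond orders sum to 4 (valence 4) → 0 H
  atom 3: C, bond orders sum to 3 (valence 4) → 1 H
  atom 4: C, bond orders sum to 3 (valence 4) → 1 H
  atom 5: C, bond orders sum to 4 (valence 4) → 0 H
  atom 6: C, bond orders sum to 3 (valence 4) → 1 H
  atom 7: C, bond orders sum to 3 (valence 4) → 1 H
  atom 8: C, bond orders sum to 4 (valence 4) → 0 H
  atom 9: C, bond orders sum to 4 (valence 4) → 0 H
  atom 10: Cl (halogen, monovalent) → 0 H
  atom 11: C, bond orders sum to 3 (valence 4) → 1 H
  atom 12: C, bond orders sum to 4 (valence 4) → 0 H
  atom 13: C, bond orders sum to 4 (valence 4) → 0 H
  atom 14: O, bond orders sum to 2 (valence 2) → 0 H
  atom 15: O, bond orders sum to 1 (valence 2) → 1 H
  atom 16: C, bond orders sum to 3 (valence 4) → 1 H
  atom 17: C, bond orders sum to 4 (valence 4) → 0 H
  atom 18: C, bond orders sum to 3 (valence 4) → 1 H
  atom 19: O, bond orders sum to 2 (valence 2) → 0 H
Totals → C:14, H:8, Cl:2, O:3.

C14H8Cl2O3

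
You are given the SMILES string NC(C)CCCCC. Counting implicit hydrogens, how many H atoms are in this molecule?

17

Walk through each heavy atom and fill implicit hydrogens from standard valence (C 4, N 3, O 2, S 2, halogen 1):
  atom 1: N, bond orders sum to 1 (valence 3) → 2 H
  atom 2: C, bond orders sum to 3 (valence 4) → 1 H
  atom 3: C, bond orders sum to 1 (valence 4) → 3 H
  atom 4: C, bond orders sum to 2 (valence 4) → 2 H
  atom 5: C, bond orders sum to 2 (valence 4) → 2 H
  atom 6: C, bond orders sum to 2 (valence 4) → 2 H
  atom 7: C, bond orders sum to 2 (valence 4) → 2 H
  atom 8: C, bond orders sum to 1 (valence 4) → 3 H
Total hydrogens: 17.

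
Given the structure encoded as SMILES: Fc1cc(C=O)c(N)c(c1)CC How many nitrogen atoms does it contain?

1

Scan the SMILES for N atoms (remember two-letter symbols like Cl and Br are single atoms).
Nitrogen count: 1.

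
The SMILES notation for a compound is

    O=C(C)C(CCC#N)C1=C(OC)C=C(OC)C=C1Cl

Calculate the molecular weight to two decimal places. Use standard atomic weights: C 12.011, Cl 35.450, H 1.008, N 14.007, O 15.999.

281.74 g/mol

First, the molecular formula is C14H16ClNO3 (counting implicit H from valence).
  C: 14 × 12.011 = 168.154
  Cl: 1 × 35.450 = 35.450
  H: 16 × 1.008 = 16.128
  N: 1 × 14.007 = 14.007
  O: 3 × 15.999 = 47.997
Sum: 14×12.011 + 1×35.450 + 16×1.008 + 1×14.007 + 3×15.999 = 281.736 → 281.74 g/mol.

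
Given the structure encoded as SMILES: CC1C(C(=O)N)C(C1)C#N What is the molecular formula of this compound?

Walk through each heavy atom and fill implicit hydrogens from standard valence (C 4, N 3, O 2, S 2, halogen 1):
  atom 1: C, bond orders sum to 1 (valence 4) → 3 H
  atom 2: C, bond orders sum to 3 (valence 4) → 1 H
  atom 3: C, bond orders sum to 3 (valence 4) → 1 H
  atom 4: C, bond orders sum to 4 (valence 4) → 0 H
  atom 5: O, bond orders sum to 2 (valence 2) → 0 H
  atom 6: N, bond orders sum to 1 (valence 3) → 2 H
  atom 7: C, bond orders sum to 3 (valence 4) → 1 H
  atom 8: C, bond orders sum to 2 (valence 4) → 2 H
  atom 9: C, bond orders sum to 4 (valence 4) → 0 H
  atom 10: N, bond orders sum to 3 (valence 3) → 0 H
Totals → C:7, H:10, N:2, O:1.

C7H10N2O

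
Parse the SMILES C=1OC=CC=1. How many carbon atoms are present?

Count every carbon token in the SMILES (each C, including those in ring-closure positions and inside branches).
Carbon count: 4.

4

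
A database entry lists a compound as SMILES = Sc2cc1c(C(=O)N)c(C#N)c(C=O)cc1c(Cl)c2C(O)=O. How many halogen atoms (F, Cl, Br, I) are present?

1

Halogen atoms appear at heavy-atom position 18 (1×Cl).
Other groups present: 1 aldehyde, 1 amide, 1 carboxylic acid, 1 nitrile, 1 thiol.
Halogen count: 1.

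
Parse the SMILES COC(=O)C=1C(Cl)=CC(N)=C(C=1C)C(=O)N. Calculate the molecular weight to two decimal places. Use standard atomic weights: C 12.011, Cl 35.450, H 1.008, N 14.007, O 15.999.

First, the molecular formula is C10H11ClN2O3 (counting implicit H from valence).
  C: 10 × 12.011 = 120.110
  Cl: 1 × 35.450 = 35.450
  H: 11 × 1.008 = 11.088
  N: 2 × 14.007 = 28.014
  O: 3 × 15.999 = 47.997
Sum: 10×12.011 + 1×35.450 + 11×1.008 + 2×14.007 + 3×15.999 = 242.659 → 242.66 g/mol.

242.66 g/mol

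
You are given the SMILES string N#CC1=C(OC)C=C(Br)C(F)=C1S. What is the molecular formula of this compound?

C8H5BrFNOS

Walk through each heavy atom and fill implicit hydrogens from standard valence (C 4, N 3, O 2, S 2, halogen 1):
  atom 1: N, bond orders sum to 3 (valence 3) → 0 H
  atom 2: C, bond orders sum to 4 (valence 4) → 0 H
  atom 3: C, bond orders sum to 4 (valence 4) → 0 H
  atom 4: C, bond orders sum to 4 (valence 4) → 0 H
  atom 5: O, bond orders sum to 2 (valence 2) → 0 H
  atom 6: C, bond orders sum to 1 (valence 4) → 3 H
  atom 7: C, bond orders sum to 3 (valence 4) → 1 H
  atom 8: C, bond orders sum to 4 (valence 4) → 0 H
  atom 9: Br (halogen, monovalent) → 0 H
  atom 10: C, bond orders sum to 4 (valence 4) → 0 H
  atom 11: F (halogen, monovalent) → 0 H
  atom 12: C, bond orders sum to 4 (valence 4) → 0 H
  atom 13: S, bond orders sum to 1 (valence 2) → 1 H
Totals → C:8, H:5, Br:1, F:1, N:1, O:1, S:1.
In Hill order: C8H5BrFNOS.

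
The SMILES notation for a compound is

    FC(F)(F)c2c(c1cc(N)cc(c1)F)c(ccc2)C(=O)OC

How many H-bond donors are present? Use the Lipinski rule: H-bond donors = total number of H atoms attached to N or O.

2

Donors: find every N or O and count the H atoms it carries.
  atom 10 (N): bond orders sum to 1 → 2 H
  atom 20 (O): bond orders sum to 2 → 0 H
  atom 21 (O): bond orders sum to 2 → 0 H
Lipinski HBD = 2.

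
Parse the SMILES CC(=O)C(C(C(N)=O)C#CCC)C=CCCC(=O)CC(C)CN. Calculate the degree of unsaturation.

6

Molecular formula: C18H28N2O3.
DoU = (2C + 2 + N − H − X) / 2, where X is the halogen count and O/S are ignored.
    = (2·18 + 2 + 2 − 28 − 0) / 2 = 12 / 2 = 6.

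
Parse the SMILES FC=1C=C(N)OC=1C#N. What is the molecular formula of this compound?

C5H3FN2O

Walk through each heavy atom and fill implicit hydrogens from standard valence (C 4, N 3, O 2, S 2, halogen 1):
  atom 1: F (halogen, monovalent) → 0 H
  atom 2: C, bond orders sum to 4 (valence 4) → 0 H
  atom 3: C, bond orders sum to 3 (valence 4) → 1 H
  atom 4: C, bond orders sum to 4 (valence 4) → 0 H
  atom 5: N, bond orders sum to 1 (valence 3) → 2 H
  atom 6: O, bond orders sum to 2 (valence 2) → 0 H
  atom 7: C, bond orders sum to 4 (valence 4) → 0 H
  atom 8: C, bond orders sum to 4 (valence 4) → 0 H
  atom 9: N, bond orders sum to 3 (valence 3) → 0 H
Totals → C:5, H:3, F:1, N:2, O:1.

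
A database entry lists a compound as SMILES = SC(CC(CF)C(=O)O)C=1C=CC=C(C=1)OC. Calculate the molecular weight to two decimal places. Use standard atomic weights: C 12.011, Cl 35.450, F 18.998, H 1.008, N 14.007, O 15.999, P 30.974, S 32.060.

First, the molecular formula is C12H15FO3S (counting implicit H from valence).
  C: 12 × 12.011 = 144.132
  F: 1 × 18.998 = 18.998
  H: 15 × 1.008 = 15.120
  O: 3 × 15.999 = 47.997
  S: 1 × 32.060 = 32.060
Sum: 12×12.011 + 1×18.998 + 15×1.008 + 3×15.999 + 1×32.060 = 258.307 → 258.31 g/mol.

258.31 g/mol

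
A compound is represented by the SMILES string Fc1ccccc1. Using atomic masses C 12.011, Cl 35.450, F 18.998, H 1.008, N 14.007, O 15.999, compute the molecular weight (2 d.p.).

First, the molecular formula is C6H5F (counting implicit H from valence).
  C: 6 × 12.011 = 72.066
  F: 1 × 18.998 = 18.998
  H: 5 × 1.008 = 5.040
Sum: 6×12.011 + 1×18.998 + 5×1.008 = 96.104 → 96.10 g/mol.

96.10 g/mol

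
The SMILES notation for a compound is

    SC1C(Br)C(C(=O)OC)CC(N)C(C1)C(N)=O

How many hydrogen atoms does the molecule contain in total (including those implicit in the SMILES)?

Walk through each heavy atom and fill implicit hydrogens from standard valence (C 4, N 3, O 2, S 2, halogen 1):
  atom 1: S, bond orders sum to 1 (valence 2) → 1 H
  atom 2: C, bond orders sum to 3 (valence 4) → 1 H
  atom 3: C, bond orders sum to 3 (valence 4) → 1 H
  atom 4: Br (halogen, monovalent) → 0 H
  atom 5: C, bond orders sum to 3 (valence 4) → 1 H
  atom 6: C, bond orders sum to 4 (valence 4) → 0 H
  atom 7: O, bond orders sum to 2 (valence 2) → 0 H
  atom 8: O, bond orders sum to 2 (valence 2) → 0 H
  atom 9: C, bond orders sum to 1 (valence 4) → 3 H
  atom 10: C, bond orders sum to 2 (valence 4) → 2 H
  atom 11: C, bond orders sum to 3 (valence 4) → 1 H
  atom 12: N, bond orders sum to 1 (valence 3) → 2 H
  atom 13: C, bond orders sum to 3 (valence 4) → 1 H
  atom 14: C, bond orders sum to 2 (valence 4) → 2 H
  atom 15: C, bond orders sum to 4 (valence 4) → 0 H
  atom 16: N, bond orders sum to 1 (valence 3) → 2 H
  atom 17: O, bond orders sum to 2 (valence 2) → 0 H
Total hydrogens: 17.

17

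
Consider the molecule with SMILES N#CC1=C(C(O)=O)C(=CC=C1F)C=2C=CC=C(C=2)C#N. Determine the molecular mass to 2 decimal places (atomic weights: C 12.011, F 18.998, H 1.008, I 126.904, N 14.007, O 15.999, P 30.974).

266.23 g/mol

First, the molecular formula is C15H7FN2O2 (counting implicit H from valence).
  C: 15 × 12.011 = 180.165
  F: 1 × 18.998 = 18.998
  H: 7 × 1.008 = 7.056
  N: 2 × 14.007 = 28.014
  O: 2 × 15.999 = 31.998
Sum: 15×12.011 + 1×18.998 + 7×1.008 + 2×14.007 + 2×15.999 = 266.231 → 266.23 g/mol.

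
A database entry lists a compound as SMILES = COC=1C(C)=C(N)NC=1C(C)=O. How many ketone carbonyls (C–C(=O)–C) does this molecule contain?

The ketone motif appears at heavy-atom position 10 in the SMILES.
Other groups present: 1 ether, 1 primary amine.
Ketone count: 1.

1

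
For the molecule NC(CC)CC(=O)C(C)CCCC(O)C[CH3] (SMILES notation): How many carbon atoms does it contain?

13

Count every carbon token in the SMILES (each C, including those in ring-closure positions and inside branches).
Carbon count: 13.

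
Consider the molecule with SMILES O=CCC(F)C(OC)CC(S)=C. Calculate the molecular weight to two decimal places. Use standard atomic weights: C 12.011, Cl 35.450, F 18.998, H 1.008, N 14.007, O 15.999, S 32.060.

192.25 g/mol

First, the molecular formula is C8H13FO2S (counting implicit H from valence).
  C: 8 × 12.011 = 96.088
  F: 1 × 18.998 = 18.998
  H: 13 × 1.008 = 13.104
  O: 2 × 15.999 = 31.998
  S: 1 × 32.060 = 32.060
Sum: 8×12.011 + 1×18.998 + 13×1.008 + 2×15.999 + 1×32.060 = 192.248 → 192.25 g/mol.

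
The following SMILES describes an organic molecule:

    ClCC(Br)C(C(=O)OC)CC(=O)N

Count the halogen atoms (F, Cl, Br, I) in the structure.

Halogen atoms appear at heavy-atom positions 1, 4 (1×Br, 1×Cl).
Other groups present: 1 amide, 1 ester.
Halogen count: 2.

2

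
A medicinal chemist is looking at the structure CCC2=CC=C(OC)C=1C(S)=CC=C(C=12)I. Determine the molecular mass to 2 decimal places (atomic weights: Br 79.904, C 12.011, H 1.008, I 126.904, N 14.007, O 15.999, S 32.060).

344.21 g/mol

First, the molecular formula is C13H13IOS (counting implicit H from valence).
  C: 13 × 12.011 = 156.143
  H: 13 × 1.008 = 13.104
  I: 1 × 126.904 = 126.904
  O: 1 × 15.999 = 15.999
  S: 1 × 32.060 = 32.060
Sum: 13×12.011 + 13×1.008 + 1×126.904 + 1×15.999 + 1×32.060 = 344.210 → 344.21 g/mol.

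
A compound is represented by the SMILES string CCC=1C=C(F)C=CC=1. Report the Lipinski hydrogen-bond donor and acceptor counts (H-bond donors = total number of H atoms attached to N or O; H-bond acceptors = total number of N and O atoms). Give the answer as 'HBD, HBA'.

Donors: find every N or O and count the H atoms it carries.
  (no N or O atoms present)
Lipinski HBD = 0.
Acceptors: N atoms = 0, O atoms = 0 → HBA = 0.

0, 0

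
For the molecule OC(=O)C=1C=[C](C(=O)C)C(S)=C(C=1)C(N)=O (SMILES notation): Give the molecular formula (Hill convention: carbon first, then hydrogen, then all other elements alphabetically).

C10H9NO4S

Walk through each heavy atom and fill implicit hydrogens from standard valence (C 4, N 3, O 2, S 2, halogen 1):
  atom 1: O, bond orders sum to 1 (valence 2) → 1 H
  atom 2: C, bond orders sum to 4 (valence 4) → 0 H
  atom 3: O, bond orders sum to 2 (valence 2) → 0 H
  atom 4: C, bond orders sum to 4 (valence 4) → 0 H
  atom 5: C, bond orders sum to 3 (valence 4) → 1 H
  atom 6: C with explicit H count 0
  atom 7: C, bond orders sum to 4 (valence 4) → 0 H
  atom 8: O, bond orders sum to 2 (valence 2) → 0 H
  atom 9: C, bond orders sum to 1 (valence 4) → 3 H
  atom 10: C, bond orders sum to 4 (valence 4) → 0 H
  atom 11: S, bond orders sum to 1 (valence 2) → 1 H
  atom 12: C, bond orders sum to 4 (valence 4) → 0 H
  atom 13: C, bond orders sum to 3 (valence 4) → 1 H
  atom 14: C, bond orders sum to 4 (valence 4) → 0 H
  atom 15: N, bond orders sum to 1 (valence 3) → 2 H
  atom 16: O, bond orders sum to 2 (valence 2) → 0 H
Totals → C:10, H:9, N:1, O:4, S:1.
In Hill order: C10H9NO4S.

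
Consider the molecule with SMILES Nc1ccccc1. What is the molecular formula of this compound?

C6H7N

Walk through each heavy atom and fill implicit hydrogens from standard valence (C 4, N 3, O 2, S 2, halogen 1); for lowercase aromatic atoms, an aromatic c carries 1 H when it has two neighbours and 0 H with three, and aromatic n carries 0 H:
  atom 1: N, bond orders sum to 1 (valence 3) → 2 H
  atom 2: aromatic c, 3 neighbours → 0 H
  atom 3: aromatic c, 2 neighbours → 1 H
  atom 4: aromatic c, 2 neighbours → 1 H
  atom 5: aromatic c, 2 neighbours → 1 H
  atom 6: aromatic c, 2 neighbours → 1 H
  atom 7: aromatic c, 2 neighbours → 1 H
Totals → C:6, H:7, N:1.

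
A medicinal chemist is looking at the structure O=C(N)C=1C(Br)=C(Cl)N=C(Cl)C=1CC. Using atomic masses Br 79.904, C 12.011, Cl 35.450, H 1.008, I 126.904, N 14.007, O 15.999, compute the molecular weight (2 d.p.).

297.96 g/mol

First, the molecular formula is C8H7BrCl2N2O (counting implicit H from valence).
  Br: 1 × 79.904 = 79.904
  C: 8 × 12.011 = 96.088
  Cl: 2 × 35.450 = 70.900
  H: 7 × 1.008 = 7.056
  N: 2 × 14.007 = 28.014
  O: 1 × 15.999 = 15.999
Sum: 1×79.904 + 8×12.011 + 2×35.450 + 7×1.008 + 2×14.007 + 1×15.999 = 297.961 → 297.96 g/mol.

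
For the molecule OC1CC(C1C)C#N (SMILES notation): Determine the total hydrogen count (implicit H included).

9

Walk through each heavy atom and fill implicit hydrogens from standard valence (C 4, N 3, O 2, S 2, halogen 1):
  atom 1: O, bond orders sum to 1 (valence 2) → 1 H
  atom 2: C, bond orders sum to 3 (valence 4) → 1 H
  atom 3: C, bond orders sum to 2 (valence 4) → 2 H
  atom 4: C, bond orders sum to 3 (valence 4) → 1 H
  atom 5: C, bond orders sum to 3 (valence 4) → 1 H
  atom 6: C, bond orders sum to 1 (valence 4) → 3 H
  atom 7: C, bond orders sum to 4 (valence 4) → 0 H
  atom 8: N, bond orders sum to 3 (valence 3) → 0 H
Total hydrogens: 9.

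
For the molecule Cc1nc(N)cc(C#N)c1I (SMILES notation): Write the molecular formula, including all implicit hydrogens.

Walk through each heavy atom and fill implicit hydrogens from standard valence (C 4, N 3, O 2, S 2, halogen 1); for lowercase aromatic atoms, an aromatic c carries 1 H when it has two neighbours and 0 H with three, and aromatic n carries 0 H:
  atom 1: C, bond orders sum to 1 (valence 4) → 3 H
  atom 2: aromatic c, 3 neighbours → 0 H
  atom 3: aromatic n, 2 neighbours → 0 H
  atom 4: aromatic c, 3 neighbours → 0 H
  atom 5: N, bond orders sum to 1 (valence 3) → 2 H
  atom 6: aromatic c, 2 neighbours → 1 H
  atom 7: aromatic c, 3 neighbours → 0 H
  atom 8: C, bond orders sum to 4 (valence 4) → 0 H
  atom 9: N, bond orders sum to 3 (valence 3) → 0 H
  atom 10: aromatic c, 3 neighbours → 0 H
  atom 11: I (halogen, monovalent) → 0 H
Totals → C:7, H:6, I:1, N:3.

C7H6IN3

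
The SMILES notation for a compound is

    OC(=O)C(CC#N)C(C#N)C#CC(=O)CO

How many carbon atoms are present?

10

Count every carbon token in the SMILES (each C, including those in ring-closure positions and inside branches).
Carbon count: 10.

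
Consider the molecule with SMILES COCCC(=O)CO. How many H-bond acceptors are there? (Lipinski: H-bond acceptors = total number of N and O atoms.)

N atoms: 0; O atoms: 3.
Lipinski HBA = 0 + 3 = 3.

3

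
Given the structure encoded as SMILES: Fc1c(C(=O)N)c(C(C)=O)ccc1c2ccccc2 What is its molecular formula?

C15H12FNO2

Walk through each heavy atom and fill implicit hydrogens from standard valence (C 4, N 3, O 2, S 2, halogen 1); for lowercase aromatic atoms, an aromatic c carries 1 H when it has two neighbours and 0 H with three, and aromatic n carries 0 H:
  atom 1: F (halogen, monovalent) → 0 H
  atom 2: aromatic c, 3 neighbours → 0 H
  atom 3: aromatic c, 3 neighbours → 0 H
  atom 4: C, bond orders sum to 4 (valence 4) → 0 H
  atom 5: O, bond orders sum to 2 (valence 2) → 0 H
  atom 6: N, bond orders sum to 1 (valence 3) → 2 H
  atom 7: aromatic c, 3 neighbours → 0 H
  atom 8: C, bond orders sum to 4 (valence 4) → 0 H
  atom 9: C, bond orders sum to 1 (valence 4) → 3 H
  atom 10: O, bond orders sum to 2 (valence 2) → 0 H
  atom 11: aromatic c, 2 neighbours → 1 H
  atom 12: aromatic c, 2 neighbours → 1 H
  atom 13: aromatic c, 3 neighbours → 0 H
  atom 14: aromatic c, 3 neighbours → 0 H
  atom 15: aromatic c, 2 neighbours → 1 H
  atom 16: aromatic c, 2 neighbours → 1 H
  atom 17: aromatic c, 2 neighbours → 1 H
  atom 18: aromatic c, 2 neighbours → 1 H
  atom 19: aromatic c, 2 neighbours → 1 H
Totals → C:15, H:12, F:1, N:1, O:2.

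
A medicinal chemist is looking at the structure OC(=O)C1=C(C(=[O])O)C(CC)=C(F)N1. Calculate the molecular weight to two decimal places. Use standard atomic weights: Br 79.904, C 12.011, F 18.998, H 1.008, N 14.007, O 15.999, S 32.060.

201.15 g/mol

First, the molecular formula is C8H8FNO4 (counting implicit H from valence).
  C: 8 × 12.011 = 96.088
  F: 1 × 18.998 = 18.998
  H: 8 × 1.008 = 8.064
  N: 1 × 14.007 = 14.007
  O: 4 × 15.999 = 63.996
Sum: 8×12.011 + 1×18.998 + 8×1.008 + 1×14.007 + 4×15.999 = 201.153 → 201.15 g/mol.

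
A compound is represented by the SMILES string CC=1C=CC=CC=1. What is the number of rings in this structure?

1

In SMILES, each pair of matching ring-closure digits denotes one ring-closing bond; the number of such bonds equals the number of independent rings.
Ring-closure bonds here: 1.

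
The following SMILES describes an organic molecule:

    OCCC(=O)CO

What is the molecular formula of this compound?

C4H8O3

Walk through each heavy atom and fill implicit hydrogens from standard valence (C 4, N 3, O 2, S 2, halogen 1):
  atom 1: O, bond orders sum to 1 (valence 2) → 1 H
  atom 2: C, bond orders sum to 2 (valence 4) → 2 H
  atom 3: C, bond orders sum to 2 (valence 4) → 2 H
  atom 4: C, bond orders sum to 4 (valence 4) → 0 H
  atom 5: O, bond orders sum to 2 (valence 2) → 0 H
  atom 6: C, bond orders sum to 2 (valence 4) → 2 H
  atom 7: O, bond orders sum to 1 (valence 2) → 1 H
Totals → C:4, H:8, O:3.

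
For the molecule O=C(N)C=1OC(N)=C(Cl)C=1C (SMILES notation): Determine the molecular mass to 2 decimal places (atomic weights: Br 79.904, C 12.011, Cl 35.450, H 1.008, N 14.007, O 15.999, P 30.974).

First, the molecular formula is C6H7ClN2O2 (counting implicit H from valence).
  C: 6 × 12.011 = 72.066
  Cl: 1 × 35.450 = 35.450
  H: 7 × 1.008 = 7.056
  N: 2 × 14.007 = 28.014
  O: 2 × 15.999 = 31.998
Sum: 6×12.011 + 1×35.450 + 7×1.008 + 2×14.007 + 2×15.999 = 174.584 → 174.58 g/mol.

174.58 g/mol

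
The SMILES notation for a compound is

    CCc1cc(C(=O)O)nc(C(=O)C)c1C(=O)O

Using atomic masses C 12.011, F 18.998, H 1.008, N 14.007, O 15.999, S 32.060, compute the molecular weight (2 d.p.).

237.21 g/mol

First, the molecular formula is C11H11NO5 (counting implicit H from valence).
  C: 11 × 12.011 = 132.121
  H: 11 × 1.008 = 11.088
  N: 1 × 14.007 = 14.007
  O: 5 × 15.999 = 79.995
Sum: 11×12.011 + 11×1.008 + 1×14.007 + 5×15.999 = 237.211 → 237.21 g/mol.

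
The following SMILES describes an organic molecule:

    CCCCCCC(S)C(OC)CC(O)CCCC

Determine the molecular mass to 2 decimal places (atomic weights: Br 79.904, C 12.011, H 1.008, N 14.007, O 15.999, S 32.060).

First, the molecular formula is C15H32O2S (counting implicit H from valence).
  C: 15 × 12.011 = 180.165
  H: 32 × 1.008 = 32.256
  O: 2 × 15.999 = 31.998
  S: 1 × 32.060 = 32.060
Sum: 15×12.011 + 32×1.008 + 2×15.999 + 1×32.060 = 276.479 → 276.48 g/mol.

276.48 g/mol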